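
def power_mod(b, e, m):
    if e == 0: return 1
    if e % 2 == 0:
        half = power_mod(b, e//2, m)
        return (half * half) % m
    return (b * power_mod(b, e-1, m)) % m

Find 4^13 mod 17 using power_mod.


power_mod(4, 13, 17): e is odd, compute power_mod(4, 12, 17)
  power_mod(4, 12, 17): e is even, compute power_mod(4, 6, 17)
    power_mod(4, 6, 17): e is even, compute power_mod(4, 3, 17)
      power_mod(4, 3, 17): e is odd, compute power_mod(4, 2, 17)
        power_mod(4, 2, 17): e is even, compute power_mod(4, 1, 17)
          power_mod(4, 1, 17): e is odd, compute power_mod(4, 0, 17)
          power_mod(4, 0, 17) = 1
          (4 * 1) % 17 = 4
        half=4, (4*4) % 17 = 16
      (4 * 16) % 17 = 13
    half=13, (13*13) % 17 = 16
  half=16, (16*16) % 17 = 1
(4 * 1) % 17 = 4

4


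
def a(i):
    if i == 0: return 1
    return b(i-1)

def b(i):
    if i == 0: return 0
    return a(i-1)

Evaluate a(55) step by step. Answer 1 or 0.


a(55) = b(54)
b(54) = a(53)
a(53) = b(52)
b(52) = a(51)
a(51) = b(50)
b(50) = a(49)
a(49) = b(48)
b(48) = a(47)
a(47) = b(46)
b(46) = a(45)
a(45) = b(44)
b(44) = a(43)
a(43) = b(42)
b(42) = a(41)
a(41) = b(40)
b(40) = a(39)
a(39) = b(38)
b(38) = a(37)
a(37) = b(36)
b(36) = a(35)
a(35) = b(34)
b(34) = a(33)
a(33) = b(32)
b(32) = a(31)
a(31) = b(30)
b(30) = a(29)
a(29) = b(28)
b(28) = a(27)
a(27) = b(26)
b(26) = a(25)
a(25) = b(24)
b(24) = a(23)
a(23) = b(22)
b(22) = a(21)
a(21) = b(20)
b(20) = a(19)
a(19) = b(18)
b(18) = a(17)
a(17) = b(16)
b(16) = a(15)
a(15) = b(14)
b(14) = a(13)
a(13) = b(12)
b(12) = a(11)
a(11) = b(10)
b(10) = a(9)
a(9) = b(8)
b(8) = a(7)
a(7) = b(6)
b(6) = a(5)
a(5) = b(4)
b(4) = a(3)
a(3) = b(2)
b(2) = a(1)
a(1) = b(0)
b(0) = 0  (base case)
Result: 0

0


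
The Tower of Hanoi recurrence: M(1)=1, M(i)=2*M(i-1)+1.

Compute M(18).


M(18) = 2 * M(17) + 1
M(17) = 2 * M(16) + 1
M(16) = 2 * M(15) + 1
M(15) = 2 * M(14) + 1
M(14) = 2 * M(13) + 1
M(13) = 2 * M(12) + 1
M(12) = 2 * M(11) + 1
M(11) = 2 * M(10) + 1
M(10) = 2 * M(9) + 1
M(9) = 2 * M(8) + 1
M(8) = 2 * M(7) + 1
M(7) = 2 * M(6) + 1
M(6) = 2 * M(5) + 1
M(5) = 2 * M(4) + 1
M(4) = 2 * M(3) + 1
M(3) = 2 * M(2) + 1
M(2) = 2 * M(1) + 1
M(1) = 1  (base case)
M(2) = 2 * 1 + 1 = 3
M(3) = 2 * 3 + 1 = 7
M(4) = 2 * 7 + 1 = 15
M(5) = 2 * 15 + 1 = 31
M(6) = 2 * 31 + 1 = 63
M(7) = 2 * 63 + 1 = 127
M(8) = 2 * 127 + 1 = 255
M(9) = 2 * 255 + 1 = 511
M(10) = 2 * 511 + 1 = 1023
M(11) = 2 * 1023 + 1 = 2047
M(12) = 2 * 2047 + 1 = 4095
M(13) = 2 * 4095 + 1 = 8191
M(14) = 2 * 8191 + 1 = 16383
M(15) = 2 * 16383 + 1 = 32767
M(16) = 2 * 32767 + 1 = 65535
M(17) = 2 * 65535 + 1 = 131071
M(18) = 2 * 131071 + 1 = 262143

262143


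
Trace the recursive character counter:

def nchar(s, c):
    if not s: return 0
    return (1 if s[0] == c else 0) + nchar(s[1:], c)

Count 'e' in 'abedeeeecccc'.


s[0]='a' != 'e' -> 0
s[0]='b' != 'e' -> 0
s[0]='e' == 'e' -> 1
s[0]='d' != 'e' -> 0
s[0]='e' == 'e' -> 1
s[0]='e' == 'e' -> 1
s[0]='e' == 'e' -> 1
s[0]='e' == 'e' -> 1
s[0]='c' != 'e' -> 0
s[0]='c' != 'e' -> 0
s[0]='c' != 'e' -> 0
s[0]='c' != 'e' -> 0
Sum: 0 + 0 + 1 + 0 + 1 + 1 + 1 + 1 + 0 + 0 + 0 + 0 = 5

5


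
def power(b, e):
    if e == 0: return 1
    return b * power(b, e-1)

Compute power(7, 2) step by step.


power(7, 2)
= 7 * power(7, 1)
= 7 * 7 * power(7, 0)
= 7 * 7 * 1
= 49

49


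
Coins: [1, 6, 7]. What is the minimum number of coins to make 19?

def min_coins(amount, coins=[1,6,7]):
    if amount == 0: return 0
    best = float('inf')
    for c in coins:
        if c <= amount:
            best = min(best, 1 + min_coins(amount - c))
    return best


Building up with DP:
min_coins(0) = 0
min_coins(1) = min(1+min_coins(0)=1+0=1) = 1
min_coins(2) = min(1+min_coins(1)=1+1=2) = 2
min_coins(3) = min(1+min_coins(2)=1+2=3) = 3
min_coins(4) = min(1+min_coins(3)=1+3=4) = 4
min_coins(5) = min(1+min_coins(4)=1+4=5) = 5
min_coins(6) = min(1+min_coins(5)=1+5=6, 1+min_coins(0)=1+0=1) = 1
min_coins(7) = min(1+min_coins(6)=1+1=2, 1+min_coins(1)=1+1=2, 1+min_coins(0)=1+0=1) = 1
min_coins(8) = min(1+min_coins(7)=1+1=2, 1+min_coins(2)=1+2=3, 1+min_coins(1)=1+1=2) = 2
min_coins(9) = min(1+min_coins(8)=1+2=3, 1+min_coins(3)=1+3=4, 1+min_coins(2)=1+2=3) = 3
min_coins(10) = min(1+min_coins(9)=1+3=4, 1+min_coins(4)=1+4=5, 1+min_coins(3)=1+3=4) = 4
min_coins(11) = min(1+min_coins(10)=1+4=5, 1+min_coins(5)=1+5=6, 1+min_coins(4)=1+4=5) = 5
min_coins(12) = min(1+min_coins(11)=1+5=6, 1+min_coins(6)=1+1=2, 1+min_coins(5)=1+5=6) = 2
min_coins(13) = min(1+min_coins(12)=1+2=3, 1+min_coins(7)=1+1=2, 1+min_coins(6)=1+1=2) = 2
min_coins(14) = min(1+min_coins(13)=1+2=3, 1+min_coins(8)=1+2=3, 1+min_coins(7)=1+1=2) = 2
min_coins(15) = min(1+min_coins(14)=1+2=3, 1+min_coins(9)=1+3=4, 1+min_coins(8)=1+2=3) = 3
min_coins(16) = min(1+min_coins(15)=1+3=4, 1+min_coins(10)=1+4=5, 1+min_coins(9)=1+3=4) = 4
min_coins(17) = min(1+min_coins(16)=1+4=5, 1+min_coins(11)=1+5=6, 1+min_coins(10)=1+4=5) = 5
min_coins(18) = min(1+min_coins(17)=1+5=6, 1+min_coins(12)=1+2=3, 1+min_coins(11)=1+5=6) = 3
min_coins(19) = min(1+min_coins(18)=1+3=4, 1+min_coins(13)=1+2=3, 1+min_coins(12)=1+2=3) = 3

3


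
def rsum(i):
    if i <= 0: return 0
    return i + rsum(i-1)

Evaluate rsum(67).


rsum(67)
= 67 + 66 + 65 + 64 + 63 + 62 + 61 + 60 + 59 + 58 + 57 + 56 + 55 + 54 + 53 + 52 + 51 + 50 + 49 + 48 + 47 + 46 + 45 + 44 + 43 + 42 + 41 + 40 + 39 + 38 + 37 + 36 + 35 + 34 + 33 + 32 + 31 + 30 + 29 + 28 + 27 + 26 + 25 + 24 + 23 + 22 + 21 + 20 + 19 + 18 + 17 + 16 + 15 + 14 + 13 + 12 + 11 + 10 + 9 + 8 + 7 + 6 + 5 + 4 + 3 + 2 + 1 + rsum(0)
= 67 + 66 + 65 + 64 + 63 + 62 + 61 + 60 + 59 + 58 + 57 + 56 + 55 + 54 + 53 + 52 + 51 + 50 + 49 + 48 + 47 + 46 + 45 + 44 + 43 + 42 + 41 + 40 + 39 + 38 + 37 + 36 + 35 + 34 + 33 + 32 + 31 + 30 + 29 + 28 + 27 + 26 + 25 + 24 + 23 + 22 + 21 + 20 + 19 + 18 + 17 + 16 + 15 + 14 + 13 + 12 + 11 + 10 + 9 + 8 + 7 + 6 + 5 + 4 + 3 + 2 + 1 + 0
= 2278

2278


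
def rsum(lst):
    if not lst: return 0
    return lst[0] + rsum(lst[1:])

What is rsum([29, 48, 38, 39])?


rsum([29, 48, 38, 39]) = 29 + rsum([48, 38, 39])
rsum([48, 38, 39]) = 48 + rsum([38, 39])
rsum([38, 39]) = 38 + rsum([39])
rsum([39]) = 39 + rsum([])
rsum([]) = 0  (base case)
Total: 29 + 48 + 38 + 39 + 0 = 154

154


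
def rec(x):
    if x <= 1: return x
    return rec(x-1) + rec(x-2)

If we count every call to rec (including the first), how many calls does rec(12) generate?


Let C(n) = total calls for rec(n)
C(0) = 1, C(1) = 1
C(2) = 1 + C(1) + C(0) = 1 + 1 + 1 = 3
C(3) = 1 + C(2) + C(1) = 1 + 3 + 1 = 5
C(4) = 1 + C(3) + C(2) = 1 + 5 + 3 = 9
C(5) = 1 + C(4) + C(3) = 1 + 9 + 5 = 15
C(6) = 1 + C(5) + C(4) = 1 + 15 + 9 = 25
C(7) = 1 + C(6) + C(5) = 1 + 25 + 15 = 41
C(8) = 1 + C(7) + C(6) = 1 + 41 + 25 = 67
C(9) = 1 + C(8) + C(7) = 1 + 67 + 41 = 109
C(10) = 1 + C(9) + C(8) = 1 + 109 + 67 = 177
C(11) = 1 + C(10) + C(9) = 1 + 177 + 109 = 287
C(12) = 1 + C(11) + C(10) = 1 + 287 + 177 = 465

465


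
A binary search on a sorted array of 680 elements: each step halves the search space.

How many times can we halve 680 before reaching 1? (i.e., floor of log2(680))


680 / 2 = 340
340 / 2 = 170
170 / 2 = 85
85 / 2 = 42
42 / 2 = 21
21 / 2 = 10
10 / 2 = 5
5 / 2 = 2
2 / 2 = 1
Reached 1 after 9 halvings

9


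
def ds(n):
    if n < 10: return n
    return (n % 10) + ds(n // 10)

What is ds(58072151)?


ds(58072151) = 1 + ds(5807215)
ds(5807215) = 5 + ds(580721)
ds(580721) = 1 + ds(58072)
ds(58072) = 2 + ds(5807)
ds(5807) = 7 + ds(580)
ds(580) = 0 + ds(58)
ds(58) = 8 + ds(5)
ds(5) = 5  (base case)
Total: 1 + 5 + 1 + 2 + 7 + 0 + 8 + 5 = 29

29


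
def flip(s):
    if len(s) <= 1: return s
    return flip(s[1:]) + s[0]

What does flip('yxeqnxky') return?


flip('yxeqnxky') = flip('xeqnxky') + 'y'
flip('xeqnxky') = flip('eqnxky') + 'x'
flip('eqnxky') = flip('qnxky') + 'e'
flip('qnxky') = flip('nxky') + 'q'
flip('nxky') = flip('xky') + 'n'
flip('xky') = flip('ky') + 'x'
flip('ky') = flip('y') + 'k'
flip('y') = 'y'  (base case)
Concatenating: 'y' + 'k' + 'x' + 'n' + 'q' + 'e' + 'x' + 'y' = 'ykxnqexy'

ykxnqexy


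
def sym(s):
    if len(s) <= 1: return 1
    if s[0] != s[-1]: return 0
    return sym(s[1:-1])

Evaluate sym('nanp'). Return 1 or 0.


sym('nanp'): s[0]='n' != s[-1]='p' -> return 0
Result: 0 (not a palindrome)

0


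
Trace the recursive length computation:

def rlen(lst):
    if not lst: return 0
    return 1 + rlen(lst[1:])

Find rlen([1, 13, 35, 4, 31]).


rlen([1, 13, 35, 4, 31]) = 1 + rlen([13, 35, 4, 31])
rlen([13, 35, 4, 31]) = 1 + rlen([35, 4, 31])
rlen([35, 4, 31]) = 1 + rlen([4, 31])
rlen([4, 31]) = 1 + rlen([31])
rlen([31]) = 1 + rlen([])
rlen([]) = 0  (base case)
Unwinding: 1 + 1 + 1 + 1 + 1 + 0 = 5

5


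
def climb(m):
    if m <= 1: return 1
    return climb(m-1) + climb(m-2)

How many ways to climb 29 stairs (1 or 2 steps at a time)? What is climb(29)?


Building up from base cases:
climb(0) = 1
climb(1) = 1
climb(2) = climb(1) + climb(0) = 1 + 1 = 2
climb(3) = climb(2) + climb(1) = 2 + 1 = 3
climb(4) = climb(3) + climb(2) = 3 + 2 = 5
climb(5) = climb(4) + climb(3) = 5 + 3 = 8
climb(6) = climb(5) + climb(4) = 8 + 5 = 13
climb(7) = climb(6) + climb(5) = 13 + 8 = 21
climb(8) = climb(7) + climb(6) = 21 + 13 = 34
climb(9) = climb(8) + climb(7) = 34 + 21 = 55
climb(10) = climb(9) + climb(8) = 55 + 34 = 89
climb(11) = climb(10) + climb(9) = 89 + 55 = 144
climb(12) = climb(11) + climb(10) = 144 + 89 = 233
climb(13) = climb(12) + climb(11) = 233 + 144 = 377
climb(14) = climb(13) + climb(12) = 377 + 233 = 610
climb(15) = climb(14) + climb(13) = 610 + 377 = 987
climb(16) = climb(15) + climb(14) = 987 + 610 = 1597
climb(17) = climb(16) + climb(15) = 1597 + 987 = 2584
climb(18) = climb(17) + climb(16) = 2584 + 1597 = 4181
climb(19) = climb(18) + climb(17) = 4181 + 2584 = 6765
climb(20) = climb(19) + climb(18) = 6765 + 4181 = 10946
climb(21) = climb(20) + climb(19) = 10946 + 6765 = 17711
climb(22) = climb(21) + climb(20) = 17711 + 10946 = 28657
climb(23) = climb(22) + climb(21) = 28657 + 17711 = 46368
climb(24) = climb(23) + climb(22) = 46368 + 28657 = 75025
climb(25) = climb(24) + climb(23) = 75025 + 46368 = 121393
climb(26) = climb(25) + climb(24) = 121393 + 75025 = 196418
climb(27) = climb(26) + climb(25) = 196418 + 121393 = 317811
climb(28) = climb(27) + climb(26) = 317811 + 196418 = 514229
climb(29) = climb(28) + climb(27) = 514229 + 317811 = 832040

832040


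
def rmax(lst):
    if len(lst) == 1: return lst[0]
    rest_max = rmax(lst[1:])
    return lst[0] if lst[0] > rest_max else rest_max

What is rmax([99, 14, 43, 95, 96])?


rmax([99, 14, 43, 95, 96]): compare 99 with rmax([14, 43, 95, 96])
rmax([14, 43, 95, 96]): compare 14 with rmax([43, 95, 96])
rmax([43, 95, 96]): compare 43 with rmax([95, 96])
rmax([95, 96]): compare 95 with rmax([96])
rmax([96]) = 96  (base case)
Compare 95 with 96 -> 96
Compare 43 with 96 -> 96
Compare 14 with 96 -> 96
Compare 99 with 96 -> 99

99


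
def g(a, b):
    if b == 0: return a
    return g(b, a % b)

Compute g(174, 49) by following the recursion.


g(174, 49) = g(49, 27)
g(49, 27) = g(27, 22)
g(27, 22) = g(22, 5)
g(22, 5) = g(5, 2)
g(5, 2) = g(2, 1)
g(2, 1) = g(1, 0)
g(1, 0) = 1  (base case)

1


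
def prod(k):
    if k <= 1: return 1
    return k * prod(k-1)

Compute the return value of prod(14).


prod(14)
= 14 * prod(13)
= 14 * 13 * prod(12)
= 14 * 13 * 12 * prod(11)
= 14 * 13 * 12 * 11 * prod(10)
= 14 * 13 * 12 * 11 * 10 * prod(9)
= 14 * 13 * 12 * 11 * 10 * 9 * prod(8)
= 14 * 13 * 12 * 11 * 10 * 9 * 8 * prod(7)
= 14 * 13 * 12 * 11 * 10 * 9 * 8 * 7 * prod(6)
= 14 * 13 * 12 * 11 * 10 * 9 * 8 * 7 * 6 * prod(5)
= 14 * 13 * 12 * 11 * 10 * 9 * 8 * 7 * 6 * 5 * prod(4)
= 14 * 13 * 12 * 11 * 10 * 9 * 8 * 7 * 6 * 5 * 4 * prod(3)
= 14 * 13 * 12 * 11 * 10 * 9 * 8 * 7 * 6 * 5 * 4 * 3 * prod(2)
= 14 * 13 * 12 * 11 * 10 * 9 * 8 * 7 * 6 * 5 * 4 * 3 * 2 * prod(1)
= 14 * 13 * 12 * 11 * 10 * 9 * 8 * 7 * 6 * 5 * 4 * 3 * 2 * 1
= 87178291200

87178291200


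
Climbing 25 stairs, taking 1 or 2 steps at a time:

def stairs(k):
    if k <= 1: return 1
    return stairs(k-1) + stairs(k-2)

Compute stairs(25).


Building up from base cases:
stairs(0) = 1
stairs(1) = 1
stairs(2) = stairs(1) + stairs(0) = 1 + 1 = 2
stairs(3) = stairs(2) + stairs(1) = 2 + 1 = 3
stairs(4) = stairs(3) + stairs(2) = 3 + 2 = 5
stairs(5) = stairs(4) + stairs(3) = 5 + 3 = 8
stairs(6) = stairs(5) + stairs(4) = 8 + 5 = 13
stairs(7) = stairs(6) + stairs(5) = 13 + 8 = 21
stairs(8) = stairs(7) + stairs(6) = 21 + 13 = 34
stairs(9) = stairs(8) + stairs(7) = 34 + 21 = 55
stairs(10) = stairs(9) + stairs(8) = 55 + 34 = 89
stairs(11) = stairs(10) + stairs(9) = 89 + 55 = 144
stairs(12) = stairs(11) + stairs(10) = 144 + 89 = 233
stairs(13) = stairs(12) + stairs(11) = 233 + 144 = 377
stairs(14) = stairs(13) + stairs(12) = 377 + 233 = 610
stairs(15) = stairs(14) + stairs(13) = 610 + 377 = 987
stairs(16) = stairs(15) + stairs(14) = 987 + 610 = 1597
stairs(17) = stairs(16) + stairs(15) = 1597 + 987 = 2584
stairs(18) = stairs(17) + stairs(16) = 2584 + 1597 = 4181
stairs(19) = stairs(18) + stairs(17) = 4181 + 2584 = 6765
stairs(20) = stairs(19) + stairs(18) = 6765 + 4181 = 10946
stairs(21) = stairs(20) + stairs(19) = 10946 + 6765 = 17711
stairs(22) = stairs(21) + stairs(20) = 17711 + 10946 = 28657
stairs(23) = stairs(22) + stairs(21) = 28657 + 17711 = 46368
stairs(24) = stairs(23) + stairs(22) = 46368 + 28657 = 75025
stairs(25) = stairs(24) + stairs(23) = 75025 + 46368 = 121393

121393


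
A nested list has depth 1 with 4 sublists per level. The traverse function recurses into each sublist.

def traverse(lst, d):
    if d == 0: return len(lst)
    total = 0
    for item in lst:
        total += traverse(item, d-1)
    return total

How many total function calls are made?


At depth 0 (root): 1 call
At depth 1: each of 1 parents calls traverse on 4 children = 4 calls
Total: 1 + 4 = 5

5


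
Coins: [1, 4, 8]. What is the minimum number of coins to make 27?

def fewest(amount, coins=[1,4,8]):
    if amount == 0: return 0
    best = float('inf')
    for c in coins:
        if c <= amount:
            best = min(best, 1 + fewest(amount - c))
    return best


Building up with DP:
fewest(0) = 0
fewest(1) = min(1+fewest(0)=1+0=1) = 1
fewest(2) = min(1+fewest(1)=1+1=2) = 2
fewest(3) = min(1+fewest(2)=1+2=3) = 3
fewest(4) = min(1+fewest(3)=1+3=4, 1+fewest(0)=1+0=1) = 1
fewest(5) = min(1+fewest(4)=1+1=2, 1+fewest(1)=1+1=2) = 2
fewest(6) = min(1+fewest(5)=1+2=3, 1+fewest(2)=1+2=3) = 3
fewest(7) = min(1+fewest(6)=1+3=4, 1+fewest(3)=1+3=4) = 4
fewest(8) = min(1+fewest(7)=1+4=5, 1+fewest(4)=1+1=2, 1+fewest(0)=1+0=1) = 1
fewest(9) = min(1+fewest(8)=1+1=2, 1+fewest(5)=1+2=3, 1+fewest(1)=1+1=2) = 2
fewest(10) = min(1+fewest(9)=1+2=3, 1+fewest(6)=1+3=4, 1+fewest(2)=1+2=3) = 3
fewest(11) = min(1+fewest(10)=1+3=4, 1+fewest(7)=1+4=5, 1+fewest(3)=1+3=4) = 4
fewest(12) = min(1+fewest(11)=1+4=5, 1+fewest(8)=1+1=2, 1+fewest(4)=1+1=2) = 2
fewest(13) = min(1+fewest(12)=1+2=3, 1+fewest(9)=1+2=3, 1+fewest(5)=1+2=3) = 3
fewest(14) = min(1+fewest(13)=1+3=4, 1+fewest(10)=1+3=4, 1+fewest(6)=1+3=4) = 4
fewest(15) = min(1+fewest(14)=1+4=5, 1+fewest(11)=1+4=5, 1+fewest(7)=1+4=5) = 5
fewest(16) = min(1+fewest(15)=1+5=6, 1+fewest(12)=1+2=3, 1+fewest(8)=1+1=2) = 2
fewest(17) = min(1+fewest(16)=1+2=3, 1+fewest(13)=1+3=4, 1+fewest(9)=1+2=3) = 3
fewest(18) = min(1+fewest(17)=1+3=4, 1+fewest(14)=1+4=5, 1+fewest(10)=1+3=4) = 4
fewest(19) = min(1+fewest(18)=1+4=5, 1+fewest(15)=1+5=6, 1+fewest(11)=1+4=5) = 5
fewest(20) = min(1+fewest(19)=1+5=6, 1+fewest(16)=1+2=3, 1+fewest(12)=1+2=3) = 3
fewest(21) = min(1+fewest(20)=1+3=4, 1+fewest(17)=1+3=4, 1+fewest(13)=1+3=4) = 4
fewest(22) = min(1+fewest(21)=1+4=5, 1+fewest(18)=1+4=5, 1+fewest(14)=1+4=5) = 5
fewest(23) = min(1+fewest(22)=1+5=6, 1+fewest(19)=1+5=6, 1+fewest(15)=1+5=6) = 6
fewest(24) = min(1+fewest(23)=1+6=7, 1+fewest(20)=1+3=4, 1+fewest(16)=1+2=3) = 3
fewest(25) = min(1+fewest(24)=1+3=4, 1+fewest(21)=1+4=5, 1+fewest(17)=1+3=4) = 4
fewest(26) = min(1+fewest(25)=1+4=5, 1+fewest(22)=1+5=6, 1+fewest(18)=1+4=5) = 5
fewest(27) = min(1+fewest(26)=1+5=6, 1+fewest(23)=1+6=7, 1+fewest(19)=1+5=6) = 6

6


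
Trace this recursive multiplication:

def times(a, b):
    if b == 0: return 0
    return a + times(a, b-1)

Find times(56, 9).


times(56, 9) = 56 + times(56, 8)
times(56, 8) = 56 + times(56, 7)
times(56, 7) = 56 + times(56, 6)
times(56, 6) = 56 + times(56, 5)
times(56, 5) = 56 + times(56, 4)
times(56, 4) = 56 + times(56, 3)
times(56, 3) = 56 + times(56, 2)
times(56, 2) = 56 + times(56, 1)
times(56, 1) = 56 + times(56, 0)
times(56, 0) = 0  (base case)
Total: 56 + 56 + 56 + 56 + 56 + 56 + 56 + 56 + 56 + 0 = 504

504


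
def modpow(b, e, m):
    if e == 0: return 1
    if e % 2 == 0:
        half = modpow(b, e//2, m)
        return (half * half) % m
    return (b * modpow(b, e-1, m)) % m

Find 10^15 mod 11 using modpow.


modpow(10, 15, 11): e is odd, compute modpow(10, 14, 11)
  modpow(10, 14, 11): e is even, compute modpow(10, 7, 11)
    modpow(10, 7, 11): e is odd, compute modpow(10, 6, 11)
      modpow(10, 6, 11): e is even, compute modpow(10, 3, 11)
        modpow(10, 3, 11): e is odd, compute modpow(10, 2, 11)
          modpow(10, 2, 11): e is even, compute modpow(10, 1, 11)
          modpow(10, 1, 11): e is odd, compute modpow(10, 0, 11)
          modpow(10, 0, 11) = 1
          (10 * 1) % 11 = 10
          half=10, (10*10) % 11 = 1
        (10 * 1) % 11 = 10
      half=10, (10*10) % 11 = 1
    (10 * 1) % 11 = 10
  half=10, (10*10) % 11 = 1
(10 * 1) % 11 = 10

10


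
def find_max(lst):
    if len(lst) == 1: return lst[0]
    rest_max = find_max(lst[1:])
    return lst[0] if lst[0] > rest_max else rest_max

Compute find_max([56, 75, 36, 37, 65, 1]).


find_max([56, 75, 36, 37, 65, 1]): compare 56 with find_max([75, 36, 37, 65, 1])
find_max([75, 36, 37, 65, 1]): compare 75 with find_max([36, 37, 65, 1])
find_max([36, 37, 65, 1]): compare 36 with find_max([37, 65, 1])
find_max([37, 65, 1]): compare 37 with find_max([65, 1])
find_max([65, 1]): compare 65 with find_max([1])
find_max([1]) = 1  (base case)
Compare 65 with 1 -> 65
Compare 37 with 65 -> 65
Compare 36 with 65 -> 65
Compare 75 with 65 -> 75
Compare 56 with 75 -> 75

75


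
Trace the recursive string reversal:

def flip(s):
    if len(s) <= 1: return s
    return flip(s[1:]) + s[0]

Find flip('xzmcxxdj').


flip('xzmcxxdj') = flip('zmcxxdj') + 'x'
flip('zmcxxdj') = flip('mcxxdj') + 'z'
flip('mcxxdj') = flip('cxxdj') + 'm'
flip('cxxdj') = flip('xxdj') + 'c'
flip('xxdj') = flip('xdj') + 'x'
flip('xdj') = flip('dj') + 'x'
flip('dj') = flip('j') + 'd'
flip('j') = 'j'  (base case)
Concatenating: 'j' + 'd' + 'x' + 'x' + 'c' + 'm' + 'z' + 'x' = 'jdxxcmzx'

jdxxcmzx


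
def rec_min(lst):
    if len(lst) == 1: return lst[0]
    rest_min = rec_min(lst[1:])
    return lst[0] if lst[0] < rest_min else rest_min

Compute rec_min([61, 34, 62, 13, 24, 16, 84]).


rec_min([61, 34, 62, 13, 24, 16, 84]): compare 61 with rec_min([34, 62, 13, 24, 16, 84])
rec_min([34, 62, 13, 24, 16, 84]): compare 34 with rec_min([62, 13, 24, 16, 84])
rec_min([62, 13, 24, 16, 84]): compare 62 with rec_min([13, 24, 16, 84])
rec_min([13, 24, 16, 84]): compare 13 with rec_min([24, 16, 84])
rec_min([24, 16, 84]): compare 24 with rec_min([16, 84])
rec_min([16, 84]): compare 16 with rec_min([84])
rec_min([84]) = 84  (base case)
Compare 16 with 84 -> 16
Compare 24 with 16 -> 16
Compare 13 with 16 -> 13
Compare 62 with 13 -> 13
Compare 34 with 13 -> 13
Compare 61 with 13 -> 13

13


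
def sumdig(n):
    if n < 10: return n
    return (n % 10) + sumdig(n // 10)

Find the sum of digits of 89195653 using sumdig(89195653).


sumdig(89195653) = 3 + sumdig(8919565)
sumdig(8919565) = 5 + sumdig(891956)
sumdig(891956) = 6 + sumdig(89195)
sumdig(89195) = 5 + sumdig(8919)
sumdig(8919) = 9 + sumdig(891)
sumdig(891) = 1 + sumdig(89)
sumdig(89) = 9 + sumdig(8)
sumdig(8) = 8  (base case)
Total: 3 + 5 + 6 + 5 + 9 + 1 + 9 + 8 = 46

46


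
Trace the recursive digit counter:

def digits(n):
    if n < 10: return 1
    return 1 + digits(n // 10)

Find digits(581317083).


digits(581317083) = 1 + digits(58131708)
digits(58131708) = 1 + digits(5813170)
digits(5813170) = 1 + digits(581317)
digits(581317) = 1 + digits(58131)
digits(58131) = 1 + digits(5813)
digits(5813) = 1 + digits(581)
digits(581) = 1 + digits(58)
digits(58) = 1 + digits(5)
digits(5) = 1  (base case: 5 < 10)
Unwinding: 1 + 1 + 1 + 1 + 1 + 1 + 1 + 1 + 1 = 9

9


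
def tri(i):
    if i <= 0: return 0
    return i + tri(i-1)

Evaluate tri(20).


tri(20)
= 20 + 19 + 18 + 17 + 16 + 15 + 14 + 13 + 12 + 11 + 10 + 9 + 8 + 7 + 6 + 5 + 4 + 3 + 2 + 1 + tri(0)
= 20 + 19 + 18 + 17 + 16 + 15 + 14 + 13 + 12 + 11 + 10 + 9 + 8 + 7 + 6 + 5 + 4 + 3 + 2 + 1 + 0
= 210

210


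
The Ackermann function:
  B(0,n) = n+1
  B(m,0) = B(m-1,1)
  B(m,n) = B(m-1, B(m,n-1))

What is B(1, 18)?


B(1, 18) = B(0, B(1, 17))
  B(1, 17) = B(0, B(1, 16))
    B(1, 16) = B(0, B(1, 15))
      B(1, 15) = B(0, B(1, 14))
        B(1, 14) = B(0, B(1, 13))
          B(1, 13) = B(0, B(1, 12))
          B(1, 12) = B(0, B(1, 11))
          B(1, 11) = B(0, B(1, 10))
          B(1, 10) = B(0, B(1, 9))
          B(1, 9) = B(0, B(1, 8))
          B(1, 8) = B(0, B(1, 7))
          B(1, 7) = B(0, B(1, 6))
          B(1, 6) = B(0, B(1, 5))
          B(1, 5) = B(0, B(1, 4))
          B(1, 4) = B(0, B(1, 3))
          B(1, 3) = B(0, B(1, 2))
          B(1, 2) = B(0, B(1, 1))
          B(1, 1) = B(0, B(1, 0))
          B(1, 0) = B(0, 1)
          B(0, 1) = 2
            = B(0, 2)
          B(0, 2) = 3
            = B(0, 3)
          B(0, 3) = 4
            = B(0, 4)
... (trace truncated)
Result: B(1, 18) = 20

20


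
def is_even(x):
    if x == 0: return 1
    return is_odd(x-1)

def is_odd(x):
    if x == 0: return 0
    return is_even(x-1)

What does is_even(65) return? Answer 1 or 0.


is_even(65) = is_odd(64)
is_odd(64) = is_even(63)
is_even(63) = is_odd(62)
is_odd(62) = is_even(61)
is_even(61) = is_odd(60)
is_odd(60) = is_even(59)
is_even(59) = is_odd(58)
is_odd(58) = is_even(57)
is_even(57) = is_odd(56)
is_odd(56) = is_even(55)
is_even(55) = is_odd(54)
is_odd(54) = is_even(53)
is_even(53) = is_odd(52)
is_odd(52) = is_even(51)
is_even(51) = is_odd(50)
is_odd(50) = is_even(49)
is_even(49) = is_odd(48)
is_odd(48) = is_even(47)
is_even(47) = is_odd(46)
is_odd(46) = is_even(45)
is_even(45) = is_odd(44)
is_odd(44) = is_even(43)
is_even(43) = is_odd(42)
is_odd(42) = is_even(41)
is_even(41) = is_odd(40)
is_odd(40) = is_even(39)
is_even(39) = is_odd(38)
is_odd(38) = is_even(37)
is_even(37) = is_odd(36)
is_odd(36) = is_even(35)
is_even(35) = is_odd(34)
is_odd(34) = is_even(33)
is_even(33) = is_odd(32)
is_odd(32) = is_even(31)
is_even(31) = is_odd(30)
is_odd(30) = is_even(29)
is_even(29) = is_odd(28)
is_odd(28) = is_even(27)
is_even(27) = is_odd(26)
is_odd(26) = is_even(25)
is_even(25) = is_odd(24)
is_odd(24) = is_even(23)
is_even(23) = is_odd(22)
is_odd(22) = is_even(21)
is_even(21) = is_odd(20)
is_odd(20) = is_even(19)
is_even(19) = is_odd(18)
is_odd(18) = is_even(17)
is_even(17) = is_odd(16)
is_odd(16) = is_even(15)
is_even(15) = is_odd(14)
is_odd(14) = is_even(13)
is_even(13) = is_odd(12)
is_odd(12) = is_even(11)
is_even(11) = is_odd(10)
is_odd(10) = is_even(9)
is_even(9) = is_odd(8)
is_odd(8) = is_even(7)
is_even(7) = is_odd(6)
is_odd(6) = is_even(5)
is_even(5) = is_odd(4)
is_odd(4) = is_even(3)
is_even(3) = is_odd(2)
is_odd(2) = is_even(1)
is_even(1) = is_odd(0)
is_odd(0) = 0  (base case)
Result: 0

0


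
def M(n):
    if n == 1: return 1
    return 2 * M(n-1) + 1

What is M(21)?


M(21) = 2 * M(20) + 1
M(20) = 2 * M(19) + 1
M(19) = 2 * M(18) + 1
M(18) = 2 * M(17) + 1
M(17) = 2 * M(16) + 1
M(16) = 2 * M(15) + 1
M(15) = 2 * M(14) + 1
M(14) = 2 * M(13) + 1
M(13) = 2 * M(12) + 1
M(12) = 2 * M(11) + 1
M(11) = 2 * M(10) + 1
M(10) = 2 * M(9) + 1
M(9) = 2 * M(8) + 1
M(8) = 2 * M(7) + 1
M(7) = 2 * M(6) + 1
M(6) = 2 * M(5) + 1
M(5) = 2 * M(4) + 1
M(4) = 2 * M(3) + 1
M(3) = 2 * M(2) + 1
M(2) = 2 * M(1) + 1
M(1) = 1  (base case)
M(2) = 2 * 1 + 1 = 3
M(3) = 2 * 3 + 1 = 7
M(4) = 2 * 7 + 1 = 15
M(5) = 2 * 15 + 1 = 31
M(6) = 2 * 31 + 1 = 63
M(7) = 2 * 63 + 1 = 127
M(8) = 2 * 127 + 1 = 255
M(9) = 2 * 255 + 1 = 511
M(10) = 2 * 511 + 1 = 1023
M(11) = 2 * 1023 + 1 = 2047
M(12) = 2 * 2047 + 1 = 4095
M(13) = 2 * 4095 + 1 = 8191
M(14) = 2 * 8191 + 1 = 16383
M(15) = 2 * 16383 + 1 = 32767
M(16) = 2 * 32767 + 1 = 65535
M(17) = 2 * 65535 + 1 = 131071
M(18) = 2 * 131071 + 1 = 262143
M(19) = 2 * 262143 + 1 = 524287
M(20) = 2 * 524287 + 1 = 1048575
M(21) = 2 * 1048575 + 1 = 2097151

2097151


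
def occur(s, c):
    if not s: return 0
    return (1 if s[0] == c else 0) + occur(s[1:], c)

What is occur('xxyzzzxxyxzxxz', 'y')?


s[0]='x' != 'y' -> 0
s[0]='x' != 'y' -> 0
s[0]='y' == 'y' -> 1
s[0]='z' != 'y' -> 0
s[0]='z' != 'y' -> 0
s[0]='z' != 'y' -> 0
s[0]='x' != 'y' -> 0
s[0]='x' != 'y' -> 0
s[0]='y' == 'y' -> 1
s[0]='x' != 'y' -> 0
s[0]='z' != 'y' -> 0
s[0]='x' != 'y' -> 0
s[0]='x' != 'y' -> 0
s[0]='z' != 'y' -> 0
Sum: 0 + 0 + 1 + 0 + 0 + 0 + 0 + 0 + 1 + 0 + 0 + 0 + 0 + 0 = 2

2


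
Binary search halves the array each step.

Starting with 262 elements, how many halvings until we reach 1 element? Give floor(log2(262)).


262 / 2 = 131
131 / 2 = 65
65 / 2 = 32
32 / 2 = 16
16 / 2 = 8
8 / 2 = 4
4 / 2 = 2
2 / 2 = 1
Reached 1 after 8 halvings

8


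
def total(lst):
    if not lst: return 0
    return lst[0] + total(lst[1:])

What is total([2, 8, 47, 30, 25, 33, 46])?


total([2, 8, 47, 30, 25, 33, 46]) = 2 + total([8, 47, 30, 25, 33, 46])
total([8, 47, 30, 25, 33, 46]) = 8 + total([47, 30, 25, 33, 46])
total([47, 30, 25, 33, 46]) = 47 + total([30, 25, 33, 46])
total([30, 25, 33, 46]) = 30 + total([25, 33, 46])
total([25, 33, 46]) = 25 + total([33, 46])
total([33, 46]) = 33 + total([46])
total([46]) = 46 + total([])
total([]) = 0  (base case)
Total: 2 + 8 + 47 + 30 + 25 + 33 + 46 + 0 = 191

191


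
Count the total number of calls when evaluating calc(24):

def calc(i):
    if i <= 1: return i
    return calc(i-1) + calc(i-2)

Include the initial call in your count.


Let C(n) = total calls for calc(n)
C(0) = 1, C(1) = 1
C(2) = 1 + C(1) + C(0) = 1 + 1 + 1 = 3
C(3) = 1 + C(2) + C(1) = 1 + 3 + 1 = 5
C(4) = 1 + C(3) + C(2) = 1 + 5 + 3 = 9
C(5) = 1 + C(4) + C(3) = 1 + 9 + 5 = 15
C(6) = 1 + C(5) + C(4) = 1 + 15 + 9 = 25
C(7) = 1 + C(6) + C(5) = 1 + 25 + 15 = 41
C(8) = 1 + C(7) + C(6) = 1 + 41 + 25 = 67
C(9) = 1 + C(8) + C(7) = 1 + 67 + 41 = 109
C(10) = 1 + C(9) + C(8) = 1 + 109 + 67 = 177
C(11) = 1 + C(10) + C(9) = 1 + 177 + 109 = 287
C(12) = 1 + C(11) + C(10) = 1 + 287 + 177 = 465
C(13) = 1 + C(12) + C(11) = 1 + 465 + 287 = 753
C(14) = 1 + C(13) + C(12) = 1 + 753 + 465 = 1219
C(15) = 1 + C(14) + C(13) = 1 + 1219 + 753 = 1973
C(16) = 1 + C(15) + C(14) = 1 + 1973 + 1219 = 3193
C(17) = 1 + C(16) + C(15) = 1 + 3193 + 1973 = 5167
C(18) = 1 + C(17) + C(16) = 1 + 5167 + 3193 = 8361
C(19) = 1 + C(18) + C(17) = 1 + 8361 + 5167 = 13529
C(20) = 1 + C(19) + C(18) = 1 + 13529 + 8361 = 21891
C(21) = 1 + C(20) + C(19) = 1 + 21891 + 13529 = 35421
C(22) = 1 + C(21) + C(20) = 1 + 35421 + 21891 = 57313
C(23) = 1 + C(22) + C(21) = 1 + 57313 + 35421 = 92735
C(24) = 1 + C(23) + C(22) = 1 + 92735 + 57313 = 150049

150049


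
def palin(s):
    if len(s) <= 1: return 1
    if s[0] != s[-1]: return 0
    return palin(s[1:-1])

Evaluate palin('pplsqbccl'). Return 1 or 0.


palin('pplsqbccl'): s[0]='p' != s[-1]='l' -> return 0
Result: 0 (not a palindrome)

0


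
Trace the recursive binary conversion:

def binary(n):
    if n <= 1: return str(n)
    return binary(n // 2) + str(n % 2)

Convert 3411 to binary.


binary(3411) = binary(1705) + '1'
binary(1705) = binary(852) + '1'
binary(852) = binary(426) + '0'
binary(426) = binary(213) + '0'
binary(213) = binary(106) + '1'
binary(106) = binary(53) + '0'
binary(53) = binary(26) + '1'
binary(26) = binary(13) + '0'
binary(13) = binary(6) + '1'
binary(6) = binary(3) + '0'
binary(3) = binary(1) + '1'
binary(1) = '1'  (base case)
Concatenating: '1' + '1' + '0' + '1' + '0' + '1' + '0' + '1' + '0' + '0' + '1' + '1' = '110101010011'

110101010011


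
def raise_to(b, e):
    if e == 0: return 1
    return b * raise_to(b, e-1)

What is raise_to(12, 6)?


raise_to(12, 6)
= 12 * raise_to(12, 5)
= 12 * 12 * raise_to(12, 4)
= 12 * 12 * 12 * raise_to(12, 3)
= 12 * 12 * 12 * 12 * raise_to(12, 2)
= 12 * 12 * 12 * 12 * 12 * raise_to(12, 1)
= 12 * 12 * 12 * 12 * 12 * 12 * raise_to(12, 0)
= 12 * 12 * 12 * 12 * 12 * 12 * 1
= 2985984

2985984


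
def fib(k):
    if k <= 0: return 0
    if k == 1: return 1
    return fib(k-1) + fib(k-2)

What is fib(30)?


Computing fib(30) bottom-up:
fib(0) = 0
fib(1) = 1
fib(2) = fib(1) + fib(0) = 1 + 0 = 1
fib(3) = fib(2) + fib(1) = 1 + 1 = 2
fib(4) = fib(3) + fib(2) = 2 + 1 = 3
fib(5) = fib(4) + fib(3) = 3 + 2 = 5
fib(6) = fib(5) + fib(4) = 5 + 3 = 8
fib(7) = fib(6) + fib(5) = 8 + 5 = 13
fib(8) = fib(7) + fib(6) = 13 + 8 = 21
fib(9) = fib(8) + fib(7) = 21 + 13 = 34
fib(10) = fib(9) + fib(8) = 34 + 21 = 55
fib(11) = fib(10) + fib(9) = 55 + 34 = 89
fib(12) = fib(11) + fib(10) = 89 + 55 = 144
fib(13) = fib(12) + fib(11) = 144 + 89 = 233
fib(14) = fib(13) + fib(12) = 233 + 144 = 377
fib(15) = fib(14) + fib(13) = 377 + 233 = 610
fib(16) = fib(15) + fib(14) = 610 + 377 = 987
fib(17) = fib(16) + fib(15) = 987 + 610 = 1597
fib(18) = fib(17) + fib(16) = 1597 + 987 = 2584
fib(19) = fib(18) + fib(17) = 2584 + 1597 = 4181
fib(20) = fib(19) + fib(18) = 4181 + 2584 = 6765
fib(21) = fib(20) + fib(19) = 6765 + 4181 = 10946
fib(22) = fib(21) + fib(20) = 10946 + 6765 = 17711
fib(23) = fib(22) + fib(21) = 17711 + 10946 = 28657
fib(24) = fib(23) + fib(22) = 28657 + 17711 = 46368
fib(25) = fib(24) + fib(23) = 46368 + 28657 = 75025
fib(26) = fib(25) + fib(24) = 75025 + 46368 = 121393
fib(27) = fib(26) + fib(25) = 121393 + 75025 = 196418
fib(28) = fib(27) + fib(26) = 196418 + 121393 = 317811
fib(29) = fib(28) + fib(27) = 317811 + 196418 = 514229
fib(30) = fib(29) + fib(28) = 514229 + 317811 = 832040

832040


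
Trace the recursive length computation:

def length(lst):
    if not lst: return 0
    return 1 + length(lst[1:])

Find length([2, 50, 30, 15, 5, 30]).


length([2, 50, 30, 15, 5, 30]) = 1 + length([50, 30, 15, 5, 30])
length([50, 30, 15, 5, 30]) = 1 + length([30, 15, 5, 30])
length([30, 15, 5, 30]) = 1 + length([15, 5, 30])
length([15, 5, 30]) = 1 + length([5, 30])
length([5, 30]) = 1 + length([30])
length([30]) = 1 + length([])
length([]) = 0  (base case)
Unwinding: 1 + 1 + 1 + 1 + 1 + 1 + 0 = 6

6


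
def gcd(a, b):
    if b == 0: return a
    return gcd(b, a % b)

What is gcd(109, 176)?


gcd(109, 176) = gcd(176, 109)
gcd(176, 109) = gcd(109, 67)
gcd(109, 67) = gcd(67, 42)
gcd(67, 42) = gcd(42, 25)
gcd(42, 25) = gcd(25, 17)
gcd(25, 17) = gcd(17, 8)
gcd(17, 8) = gcd(8, 1)
gcd(8, 1) = gcd(1, 0)
gcd(1, 0) = 1  (base case)

1


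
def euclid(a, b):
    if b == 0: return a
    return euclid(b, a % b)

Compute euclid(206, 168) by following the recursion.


euclid(206, 168) = euclid(168, 38)
euclid(168, 38) = euclid(38, 16)
euclid(38, 16) = euclid(16, 6)
euclid(16, 6) = euclid(6, 4)
euclid(6, 4) = euclid(4, 2)
euclid(4, 2) = euclid(2, 0)
euclid(2, 0) = 2  (base case)

2


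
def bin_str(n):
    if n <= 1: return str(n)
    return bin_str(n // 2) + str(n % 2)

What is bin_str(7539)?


bin_str(7539) = bin_str(3769) + '1'
bin_str(3769) = bin_str(1884) + '1'
bin_str(1884) = bin_str(942) + '0'
bin_str(942) = bin_str(471) + '0'
bin_str(471) = bin_str(235) + '1'
bin_str(235) = bin_str(117) + '1'
bin_str(117) = bin_str(58) + '1'
bin_str(58) = bin_str(29) + '0'
bin_str(29) = bin_str(14) + '1'
bin_str(14) = bin_str(7) + '0'
bin_str(7) = bin_str(3) + '1'
bin_str(3) = bin_str(1) + '1'
bin_str(1) = '1'  (base case)
Concatenating: '1' + '1' + '1' + '0' + '1' + '0' + '1' + '1' + '1' + '0' + '0' + '1' + '1' = '1110101110011'

1110101110011


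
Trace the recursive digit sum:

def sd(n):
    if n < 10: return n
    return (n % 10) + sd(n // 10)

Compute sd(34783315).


sd(34783315) = 5 + sd(3478331)
sd(3478331) = 1 + sd(347833)
sd(347833) = 3 + sd(34783)
sd(34783) = 3 + sd(3478)
sd(3478) = 8 + sd(347)
sd(347) = 7 + sd(34)
sd(34) = 4 + sd(3)
sd(3) = 3  (base case)
Total: 5 + 1 + 3 + 3 + 8 + 7 + 4 + 3 = 34

34


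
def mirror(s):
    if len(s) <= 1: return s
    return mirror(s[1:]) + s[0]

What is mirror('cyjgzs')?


mirror('cyjgzs') = mirror('yjgzs') + 'c'
mirror('yjgzs') = mirror('jgzs') + 'y'
mirror('jgzs') = mirror('gzs') + 'j'
mirror('gzs') = mirror('zs') + 'g'
mirror('zs') = mirror('s') + 'z'
mirror('s') = 's'  (base case)
Concatenating: 's' + 'z' + 'g' + 'j' + 'y' + 'c' = 'szgjyc'

szgjyc


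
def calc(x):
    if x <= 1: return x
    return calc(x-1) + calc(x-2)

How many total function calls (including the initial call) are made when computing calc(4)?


Let C(n) = total calls for calc(n)
C(0) = 1, C(1) = 1
C(2) = 1 + C(1) + C(0) = 1 + 1 + 1 = 3
C(3) = 1 + C(2) + C(1) = 1 + 3 + 1 = 5
C(4) = 1 + C(3) + C(2) = 1 + 5 + 3 = 9

9


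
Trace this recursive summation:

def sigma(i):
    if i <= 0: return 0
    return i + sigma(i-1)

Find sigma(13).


sigma(13)
= 13 + 12 + 11 + 10 + 9 + 8 + 7 + 6 + 5 + 4 + 3 + 2 + 1 + sigma(0)
= 13 + 12 + 11 + 10 + 9 + 8 + 7 + 6 + 5 + 4 + 3 + 2 + 1 + 0
= 91

91


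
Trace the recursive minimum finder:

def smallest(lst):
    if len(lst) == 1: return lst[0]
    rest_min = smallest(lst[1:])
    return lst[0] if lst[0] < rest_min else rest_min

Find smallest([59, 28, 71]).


smallest([59, 28, 71]): compare 59 with smallest([28, 71])
smallest([28, 71]): compare 28 with smallest([71])
smallest([71]) = 71  (base case)
Compare 28 with 71 -> 28
Compare 59 with 28 -> 28

28


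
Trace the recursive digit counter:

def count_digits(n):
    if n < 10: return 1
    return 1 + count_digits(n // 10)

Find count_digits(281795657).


count_digits(281795657) = 1 + count_digits(28179565)
count_digits(28179565) = 1 + count_digits(2817956)
count_digits(2817956) = 1 + count_digits(281795)
count_digits(281795) = 1 + count_digits(28179)
count_digits(28179) = 1 + count_digits(2817)
count_digits(2817) = 1 + count_digits(281)
count_digits(281) = 1 + count_digits(28)
count_digits(28) = 1 + count_digits(2)
count_digits(2) = 1  (base case: 2 < 10)
Unwinding: 1 + 1 + 1 + 1 + 1 + 1 + 1 + 1 + 1 = 9

9


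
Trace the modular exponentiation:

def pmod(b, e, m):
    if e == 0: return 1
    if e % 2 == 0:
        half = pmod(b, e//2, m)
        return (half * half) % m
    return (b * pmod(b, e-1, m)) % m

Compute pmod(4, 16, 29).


pmod(4, 16, 29): e is even, compute pmod(4, 8, 29)
  pmod(4, 8, 29): e is even, compute pmod(4, 4, 29)
    pmod(4, 4, 29): e is even, compute pmod(4, 2, 29)
      pmod(4, 2, 29): e is even, compute pmod(4, 1, 29)
        pmod(4, 1, 29): e is odd, compute pmod(4, 0, 29)
          pmod(4, 0, 29) = 1
        (4 * 1) % 29 = 4
      half=4, (4*4) % 29 = 16
    half=16, (16*16) % 29 = 24
  half=24, (24*24) % 29 = 25
half=25, (25*25) % 29 = 16

16


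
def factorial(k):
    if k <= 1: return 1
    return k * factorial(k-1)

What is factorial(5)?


factorial(5)
= 5 * factorial(4)
= 5 * 4 * factorial(3)
= 5 * 4 * 3 * factorial(2)
= 5 * 4 * 3 * 2 * factorial(1)
= 5 * 4 * 3 * 2 * 1
= 120

120


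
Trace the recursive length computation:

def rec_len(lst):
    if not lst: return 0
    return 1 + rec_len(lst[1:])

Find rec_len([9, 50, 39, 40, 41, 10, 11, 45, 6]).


rec_len([9, 50, 39, 40, 41, 10, 11, 45, 6]) = 1 + rec_len([50, 39, 40, 41, 10, 11, 45, 6])
rec_len([50, 39, 40, 41, 10, 11, 45, 6]) = 1 + rec_len([39, 40, 41, 10, 11, 45, 6])
rec_len([39, 40, 41, 10, 11, 45, 6]) = 1 + rec_len([40, 41, 10, 11, 45, 6])
rec_len([40, 41, 10, 11, 45, 6]) = 1 + rec_len([41, 10, 11, 45, 6])
rec_len([41, 10, 11, 45, 6]) = 1 + rec_len([10, 11, 45, 6])
rec_len([10, 11, 45, 6]) = 1 + rec_len([11, 45, 6])
rec_len([11, 45, 6]) = 1 + rec_len([45, 6])
rec_len([45, 6]) = 1 + rec_len([6])
rec_len([6]) = 1 + rec_len([])
rec_len([]) = 0  (base case)
Unwinding: 1 + 1 + 1 + 1 + 1 + 1 + 1 + 1 + 1 + 0 = 9

9


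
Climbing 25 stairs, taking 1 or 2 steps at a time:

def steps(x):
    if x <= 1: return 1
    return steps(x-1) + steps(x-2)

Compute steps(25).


Building up from base cases:
steps(0) = 1
steps(1) = 1
steps(2) = steps(1) + steps(0) = 1 + 1 = 2
steps(3) = steps(2) + steps(1) = 2 + 1 = 3
steps(4) = steps(3) + steps(2) = 3 + 2 = 5
steps(5) = steps(4) + steps(3) = 5 + 3 = 8
steps(6) = steps(5) + steps(4) = 8 + 5 = 13
steps(7) = steps(6) + steps(5) = 13 + 8 = 21
steps(8) = steps(7) + steps(6) = 21 + 13 = 34
steps(9) = steps(8) + steps(7) = 34 + 21 = 55
steps(10) = steps(9) + steps(8) = 55 + 34 = 89
steps(11) = steps(10) + steps(9) = 89 + 55 = 144
steps(12) = steps(11) + steps(10) = 144 + 89 = 233
steps(13) = steps(12) + steps(11) = 233 + 144 = 377
steps(14) = steps(13) + steps(12) = 377 + 233 = 610
steps(15) = steps(14) + steps(13) = 610 + 377 = 987
steps(16) = steps(15) + steps(14) = 987 + 610 = 1597
steps(17) = steps(16) + steps(15) = 1597 + 987 = 2584
steps(18) = steps(17) + steps(16) = 2584 + 1597 = 4181
steps(19) = steps(18) + steps(17) = 4181 + 2584 = 6765
steps(20) = steps(19) + steps(18) = 6765 + 4181 = 10946
steps(21) = steps(20) + steps(19) = 10946 + 6765 = 17711
steps(22) = steps(21) + steps(20) = 17711 + 10946 = 28657
steps(23) = steps(22) + steps(21) = 28657 + 17711 = 46368
steps(24) = steps(23) + steps(22) = 46368 + 28657 = 75025
steps(25) = steps(24) + steps(23) = 75025 + 46368 = 121393

121393


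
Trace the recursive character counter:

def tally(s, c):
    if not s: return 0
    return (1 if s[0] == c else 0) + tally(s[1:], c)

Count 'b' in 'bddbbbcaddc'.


s[0]='b' == 'b' -> 1
s[0]='d' != 'b' -> 0
s[0]='d' != 'b' -> 0
s[0]='b' == 'b' -> 1
s[0]='b' == 'b' -> 1
s[0]='b' == 'b' -> 1
s[0]='c' != 'b' -> 0
s[0]='a' != 'b' -> 0
s[0]='d' != 'b' -> 0
s[0]='d' != 'b' -> 0
s[0]='c' != 'b' -> 0
Sum: 1 + 0 + 0 + 1 + 1 + 1 + 0 + 0 + 0 + 0 + 0 = 4

4


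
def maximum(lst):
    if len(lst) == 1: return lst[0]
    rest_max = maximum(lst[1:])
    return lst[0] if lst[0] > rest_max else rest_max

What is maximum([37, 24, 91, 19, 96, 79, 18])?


maximum([37, 24, 91, 19, 96, 79, 18]): compare 37 with maximum([24, 91, 19, 96, 79, 18])
maximum([24, 91, 19, 96, 79, 18]): compare 24 with maximum([91, 19, 96, 79, 18])
maximum([91, 19, 96, 79, 18]): compare 91 with maximum([19, 96, 79, 18])
maximum([19, 96, 79, 18]): compare 19 with maximum([96, 79, 18])
maximum([96, 79, 18]): compare 96 with maximum([79, 18])
maximum([79, 18]): compare 79 with maximum([18])
maximum([18]) = 18  (base case)
Compare 79 with 18 -> 79
Compare 96 with 79 -> 96
Compare 19 with 96 -> 96
Compare 91 with 96 -> 96
Compare 24 with 96 -> 96
Compare 37 with 96 -> 96

96


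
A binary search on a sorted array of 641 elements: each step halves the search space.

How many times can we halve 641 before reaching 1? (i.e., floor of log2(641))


641 / 2 = 320
320 / 2 = 160
160 / 2 = 80
80 / 2 = 40
40 / 2 = 20
20 / 2 = 10
10 / 2 = 5
5 / 2 = 2
2 / 2 = 1
Reached 1 after 9 halvings

9


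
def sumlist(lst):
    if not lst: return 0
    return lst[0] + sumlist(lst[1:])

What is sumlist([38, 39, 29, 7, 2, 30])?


sumlist([38, 39, 29, 7, 2, 30]) = 38 + sumlist([39, 29, 7, 2, 30])
sumlist([39, 29, 7, 2, 30]) = 39 + sumlist([29, 7, 2, 30])
sumlist([29, 7, 2, 30]) = 29 + sumlist([7, 2, 30])
sumlist([7, 2, 30]) = 7 + sumlist([2, 30])
sumlist([2, 30]) = 2 + sumlist([30])
sumlist([30]) = 30 + sumlist([])
sumlist([]) = 0  (base case)
Total: 38 + 39 + 29 + 7 + 2 + 30 + 0 = 145

145


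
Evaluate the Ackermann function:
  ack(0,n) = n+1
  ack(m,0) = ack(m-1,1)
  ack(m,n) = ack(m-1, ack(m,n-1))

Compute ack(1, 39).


ack(1, 39) = ack(0, ack(1, 38))
  ack(1, 38) = ack(0, ack(1, 37))
    ack(1, 37) = ack(0, ack(1, 36))
      ack(1, 36) = ack(0, ack(1, 35))
        ack(1, 35) = ack(0, ack(1, 34))
          ack(1, 34) = ack(0, ack(1, 33))
          ack(1, 33) = ack(0, ack(1, 32))
          ack(1, 32) = ack(0, ack(1, 31))
          ack(1, 31) = ack(0, ack(1, 30))
          ack(1, 30) = ack(0, ack(1, 29))
          ack(1, 29) = ack(0, ack(1, 28))
          ack(1, 28) = ack(0, ack(1, 27))
          ack(1, 27) = ack(0, ack(1, 26))
          ack(1, 26) = ack(0, ack(1, 25))
          ack(1, 25) = ack(0, ack(1, 24))
          ack(1, 24) = ack(0, ack(1, 23))
          ack(1, 23) = ack(0, ack(1, 22))
          ack(1, 22) = ack(0, ack(1, 21))
          ack(1, 21) = ack(0, ack(1, 20))
          ack(1, 20) = ack(0, ack(1, 19))
          ack(1, 19) = ack(0, ack(1, 18))
          ack(1, 18) = ack(0, ack(1, 17))
          ack(1, 17) = ack(0, ack(1, 16))
          ack(1, 16) = ack(0, ack(1, 15))
          ack(1, 15) = ack(0, ack(1, 14))
... (trace truncated)
Result: ack(1, 39) = 41

41
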